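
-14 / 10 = -7 / 5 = -1.40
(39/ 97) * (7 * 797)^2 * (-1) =-1213884399/ 97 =-12514272.15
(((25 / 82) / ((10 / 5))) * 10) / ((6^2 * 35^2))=5 / 144648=0.00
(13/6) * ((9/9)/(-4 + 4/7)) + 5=629/144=4.37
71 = 71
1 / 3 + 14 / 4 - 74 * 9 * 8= -31945 / 6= -5324.17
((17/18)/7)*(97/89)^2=159953/998046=0.16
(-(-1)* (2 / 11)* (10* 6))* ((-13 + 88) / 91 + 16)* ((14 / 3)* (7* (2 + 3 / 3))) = 2572080 / 143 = 17986.57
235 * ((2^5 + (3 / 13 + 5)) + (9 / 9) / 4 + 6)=10217.98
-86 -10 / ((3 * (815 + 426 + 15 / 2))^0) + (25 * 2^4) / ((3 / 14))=5312 / 3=1770.67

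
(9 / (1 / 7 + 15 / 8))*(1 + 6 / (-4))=-252 / 113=-2.23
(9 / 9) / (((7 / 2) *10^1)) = 1 / 35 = 0.03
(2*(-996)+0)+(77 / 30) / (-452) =-27011597 / 13560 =-1992.01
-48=-48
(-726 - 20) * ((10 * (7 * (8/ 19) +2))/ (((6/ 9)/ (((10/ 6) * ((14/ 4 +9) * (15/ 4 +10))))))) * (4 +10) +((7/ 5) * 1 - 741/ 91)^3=-180864015756489/ 814625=-222021194.73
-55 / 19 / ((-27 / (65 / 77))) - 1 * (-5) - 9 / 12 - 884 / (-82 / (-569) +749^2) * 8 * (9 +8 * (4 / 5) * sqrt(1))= 10562022141709 / 2547293014980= 4.15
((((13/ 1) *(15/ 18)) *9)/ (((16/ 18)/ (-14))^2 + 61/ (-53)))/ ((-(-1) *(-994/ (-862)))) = -2525636295/ 34259062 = -73.72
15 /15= 1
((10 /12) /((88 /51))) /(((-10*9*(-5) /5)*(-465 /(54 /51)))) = -1 /81840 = -0.00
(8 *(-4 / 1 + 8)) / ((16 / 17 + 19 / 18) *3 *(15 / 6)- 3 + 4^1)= 6528 / 3259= 2.00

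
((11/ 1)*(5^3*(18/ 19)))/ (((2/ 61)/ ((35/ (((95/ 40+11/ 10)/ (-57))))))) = -3170475000/ 139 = -22809172.66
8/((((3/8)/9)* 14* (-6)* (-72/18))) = 4/7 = 0.57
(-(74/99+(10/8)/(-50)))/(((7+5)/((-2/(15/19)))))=54359/356400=0.15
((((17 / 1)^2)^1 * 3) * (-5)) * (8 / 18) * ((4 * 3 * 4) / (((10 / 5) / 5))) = -231200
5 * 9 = 45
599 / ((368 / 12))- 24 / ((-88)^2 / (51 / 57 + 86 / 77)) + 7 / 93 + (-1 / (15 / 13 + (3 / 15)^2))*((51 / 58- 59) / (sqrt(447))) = 1095575*sqrt(447) / 10059288 + 59377641959 / 3029217576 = 21.90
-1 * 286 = -286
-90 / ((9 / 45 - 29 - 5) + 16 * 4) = -450 / 151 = -2.98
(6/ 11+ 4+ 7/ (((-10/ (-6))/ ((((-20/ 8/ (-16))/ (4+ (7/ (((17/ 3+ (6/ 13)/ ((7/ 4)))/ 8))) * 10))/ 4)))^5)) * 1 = 176547654615067502996648017948891214789/ 38840484015314850613474326811926069248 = 4.55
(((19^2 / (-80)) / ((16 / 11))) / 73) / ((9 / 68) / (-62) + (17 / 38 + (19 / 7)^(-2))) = -755470837 / 10327677920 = -0.07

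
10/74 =5/37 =0.14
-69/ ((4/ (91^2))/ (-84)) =11999169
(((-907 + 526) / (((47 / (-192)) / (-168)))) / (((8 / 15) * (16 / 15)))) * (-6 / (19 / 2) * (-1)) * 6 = -1741763.05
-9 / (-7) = 9 / 7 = 1.29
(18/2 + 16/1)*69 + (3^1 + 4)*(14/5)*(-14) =7253/5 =1450.60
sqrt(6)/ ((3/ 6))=2*sqrt(6)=4.90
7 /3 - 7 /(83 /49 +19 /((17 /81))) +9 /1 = 2594455 /230466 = 11.26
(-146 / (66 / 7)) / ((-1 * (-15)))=-511 / 495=-1.03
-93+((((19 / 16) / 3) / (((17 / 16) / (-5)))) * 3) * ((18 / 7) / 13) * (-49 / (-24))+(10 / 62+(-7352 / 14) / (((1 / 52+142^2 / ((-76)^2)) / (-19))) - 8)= 2739.37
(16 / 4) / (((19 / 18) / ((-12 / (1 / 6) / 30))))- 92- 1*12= -10744 / 95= -113.09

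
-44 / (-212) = 11 / 53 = 0.21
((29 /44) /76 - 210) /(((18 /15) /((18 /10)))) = -2106633 /6688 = -314.99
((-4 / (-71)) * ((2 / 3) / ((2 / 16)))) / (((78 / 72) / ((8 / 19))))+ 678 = 11892134 / 17537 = 678.12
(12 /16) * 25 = 75 /4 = 18.75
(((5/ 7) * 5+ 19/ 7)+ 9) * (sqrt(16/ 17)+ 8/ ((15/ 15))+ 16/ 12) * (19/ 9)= 8132 * sqrt(17)/ 1071+ 8132/ 27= 332.49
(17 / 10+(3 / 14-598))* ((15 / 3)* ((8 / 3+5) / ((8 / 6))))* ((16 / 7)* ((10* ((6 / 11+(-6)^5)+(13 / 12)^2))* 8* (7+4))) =118181635927780 / 441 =267985568997.23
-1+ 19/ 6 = 13/ 6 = 2.17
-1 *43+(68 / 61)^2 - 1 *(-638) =2218619 / 3721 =596.24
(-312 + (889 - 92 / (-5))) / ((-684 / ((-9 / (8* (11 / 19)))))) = 2977 / 1760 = 1.69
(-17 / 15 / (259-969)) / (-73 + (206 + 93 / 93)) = 17 / 1427100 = 0.00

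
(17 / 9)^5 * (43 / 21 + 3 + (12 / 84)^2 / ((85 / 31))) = 5275436923 / 43401015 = 121.55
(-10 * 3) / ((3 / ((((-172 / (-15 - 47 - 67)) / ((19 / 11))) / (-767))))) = 0.01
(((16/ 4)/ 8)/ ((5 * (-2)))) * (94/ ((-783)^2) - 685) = 419965871/ 12261780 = 34.25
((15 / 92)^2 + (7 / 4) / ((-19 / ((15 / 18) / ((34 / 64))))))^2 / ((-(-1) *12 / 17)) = 0.02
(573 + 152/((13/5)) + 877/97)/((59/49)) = 39576026/74399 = 531.94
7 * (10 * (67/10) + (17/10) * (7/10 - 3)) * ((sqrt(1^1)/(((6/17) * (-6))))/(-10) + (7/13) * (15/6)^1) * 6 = 95995641/26000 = 3692.14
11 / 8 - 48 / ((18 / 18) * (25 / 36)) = -13549 / 200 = -67.74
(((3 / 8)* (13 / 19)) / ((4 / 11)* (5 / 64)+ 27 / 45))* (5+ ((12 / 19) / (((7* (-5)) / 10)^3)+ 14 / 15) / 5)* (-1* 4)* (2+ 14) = -46376350592 / 342370595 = -135.46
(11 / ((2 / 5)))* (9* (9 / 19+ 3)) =16335 / 19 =859.74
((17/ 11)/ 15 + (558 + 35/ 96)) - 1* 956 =-699657/ 1760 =-397.53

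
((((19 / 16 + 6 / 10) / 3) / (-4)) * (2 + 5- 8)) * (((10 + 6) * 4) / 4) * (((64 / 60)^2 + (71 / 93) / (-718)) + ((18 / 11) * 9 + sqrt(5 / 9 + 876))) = 11361012689 / 300483000 + 1001 * sqrt(161) / 180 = 108.37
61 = 61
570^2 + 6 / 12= 649801 / 2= 324900.50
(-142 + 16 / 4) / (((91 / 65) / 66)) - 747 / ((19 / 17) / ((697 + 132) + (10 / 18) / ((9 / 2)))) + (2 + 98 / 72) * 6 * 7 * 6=-559818.65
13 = 13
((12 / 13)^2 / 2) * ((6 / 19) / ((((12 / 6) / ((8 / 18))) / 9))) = 0.27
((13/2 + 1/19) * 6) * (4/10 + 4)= 16434/95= 172.99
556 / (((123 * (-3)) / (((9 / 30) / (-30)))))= 139 / 9225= 0.02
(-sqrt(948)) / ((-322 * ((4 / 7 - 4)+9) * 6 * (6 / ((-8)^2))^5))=16777216 * sqrt(237) / 653913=394.98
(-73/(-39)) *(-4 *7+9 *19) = 803/3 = 267.67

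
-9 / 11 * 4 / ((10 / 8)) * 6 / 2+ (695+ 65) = 752.15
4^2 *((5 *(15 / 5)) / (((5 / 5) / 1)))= 240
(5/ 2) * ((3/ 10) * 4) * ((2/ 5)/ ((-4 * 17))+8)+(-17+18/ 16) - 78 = -47527/ 680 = -69.89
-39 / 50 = -0.78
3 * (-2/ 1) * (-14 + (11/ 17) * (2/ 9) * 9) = 1296/ 17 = 76.24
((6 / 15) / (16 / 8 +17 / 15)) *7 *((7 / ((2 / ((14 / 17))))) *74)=152292 / 799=190.60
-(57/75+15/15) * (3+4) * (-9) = 2772/25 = 110.88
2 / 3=0.67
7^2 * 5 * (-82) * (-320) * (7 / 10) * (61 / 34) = 137254880 / 17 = 8073816.47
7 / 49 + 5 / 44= 79 / 308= 0.26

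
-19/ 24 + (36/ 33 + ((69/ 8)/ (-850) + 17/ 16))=151649/ 112200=1.35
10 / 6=5 / 3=1.67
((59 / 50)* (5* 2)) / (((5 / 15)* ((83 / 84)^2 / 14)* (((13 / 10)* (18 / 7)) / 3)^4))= 194356148000 / 590270187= 329.27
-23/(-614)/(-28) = -23/17192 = -0.00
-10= -10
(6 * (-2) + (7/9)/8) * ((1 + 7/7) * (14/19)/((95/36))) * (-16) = 191968/1805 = 106.35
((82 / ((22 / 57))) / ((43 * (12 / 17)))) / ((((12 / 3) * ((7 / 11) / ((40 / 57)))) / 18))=10455 / 301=34.73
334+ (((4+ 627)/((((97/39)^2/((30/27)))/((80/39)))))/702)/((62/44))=7896636466/23625999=334.24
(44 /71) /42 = 22 /1491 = 0.01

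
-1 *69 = -69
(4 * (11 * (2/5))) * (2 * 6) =1056/5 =211.20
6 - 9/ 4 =15/ 4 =3.75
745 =745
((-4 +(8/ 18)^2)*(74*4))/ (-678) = 1.66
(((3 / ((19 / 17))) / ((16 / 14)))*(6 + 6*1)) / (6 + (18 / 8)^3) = 1.62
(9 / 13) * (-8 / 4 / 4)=-9 / 26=-0.35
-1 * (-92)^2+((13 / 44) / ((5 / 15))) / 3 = -372403 / 44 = -8463.70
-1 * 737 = -737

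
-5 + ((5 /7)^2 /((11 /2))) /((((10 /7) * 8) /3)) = -3065 /616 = -4.98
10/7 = 1.43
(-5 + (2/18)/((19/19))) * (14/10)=-308/45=-6.84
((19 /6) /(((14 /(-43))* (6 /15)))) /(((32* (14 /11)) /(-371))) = 2381555 /10752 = 221.50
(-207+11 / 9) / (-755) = 1852 / 6795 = 0.27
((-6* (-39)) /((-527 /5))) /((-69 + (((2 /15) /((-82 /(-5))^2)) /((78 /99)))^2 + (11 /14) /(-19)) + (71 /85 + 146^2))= -0.00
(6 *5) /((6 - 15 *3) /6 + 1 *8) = 20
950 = 950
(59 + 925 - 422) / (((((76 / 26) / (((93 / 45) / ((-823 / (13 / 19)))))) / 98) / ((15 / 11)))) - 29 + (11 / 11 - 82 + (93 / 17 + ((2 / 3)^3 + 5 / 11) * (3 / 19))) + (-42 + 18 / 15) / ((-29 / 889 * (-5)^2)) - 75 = -314532225821131 / 1812588265125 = -173.53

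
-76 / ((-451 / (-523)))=-39748 / 451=-88.13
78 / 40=39 / 20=1.95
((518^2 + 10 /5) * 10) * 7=18782820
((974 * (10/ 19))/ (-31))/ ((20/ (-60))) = 29220/ 589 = 49.61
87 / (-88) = -87 / 88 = -0.99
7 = 7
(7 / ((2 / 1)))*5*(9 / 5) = 63 / 2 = 31.50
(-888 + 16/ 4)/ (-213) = 884/ 213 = 4.15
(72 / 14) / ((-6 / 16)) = -96 / 7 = -13.71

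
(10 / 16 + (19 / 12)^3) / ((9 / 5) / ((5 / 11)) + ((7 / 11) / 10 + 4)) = 2183225 / 3812832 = 0.57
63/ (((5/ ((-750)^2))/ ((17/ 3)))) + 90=40162590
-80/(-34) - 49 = -793/17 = -46.65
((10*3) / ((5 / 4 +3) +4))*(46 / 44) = 460 / 121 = 3.80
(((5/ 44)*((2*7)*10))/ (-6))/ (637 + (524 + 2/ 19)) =-3325/ 1456026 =-0.00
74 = 74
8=8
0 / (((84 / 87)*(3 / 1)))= 0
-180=-180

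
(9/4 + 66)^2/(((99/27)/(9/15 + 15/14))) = 3737097/1760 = 2123.35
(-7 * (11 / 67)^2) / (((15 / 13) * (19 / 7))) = -77077 / 1279365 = -0.06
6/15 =2/5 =0.40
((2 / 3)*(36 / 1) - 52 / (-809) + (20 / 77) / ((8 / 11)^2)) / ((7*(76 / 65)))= 144619215 / 48203456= 3.00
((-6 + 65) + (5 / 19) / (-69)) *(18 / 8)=58008 / 437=132.74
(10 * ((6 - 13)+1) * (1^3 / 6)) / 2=-5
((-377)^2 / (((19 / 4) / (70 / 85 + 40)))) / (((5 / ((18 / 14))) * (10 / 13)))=23081181084 / 56525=408335.80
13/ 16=0.81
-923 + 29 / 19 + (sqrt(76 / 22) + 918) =-66 / 19 + sqrt(418) / 11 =-1.62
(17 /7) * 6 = 102 /7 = 14.57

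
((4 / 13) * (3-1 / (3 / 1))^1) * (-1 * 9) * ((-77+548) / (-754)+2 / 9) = 43696 / 14703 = 2.97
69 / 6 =23 / 2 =11.50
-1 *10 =-10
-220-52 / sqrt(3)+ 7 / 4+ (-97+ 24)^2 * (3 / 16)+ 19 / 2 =12647 / 16-52 * sqrt(3) / 3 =760.42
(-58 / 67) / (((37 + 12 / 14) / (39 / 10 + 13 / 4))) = -29029 / 177550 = -0.16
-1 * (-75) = 75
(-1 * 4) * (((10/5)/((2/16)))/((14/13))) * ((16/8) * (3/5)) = -2496/35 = -71.31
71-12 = 59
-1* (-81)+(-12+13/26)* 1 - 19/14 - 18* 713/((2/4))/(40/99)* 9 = -571686.56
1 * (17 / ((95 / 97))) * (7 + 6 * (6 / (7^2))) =134.26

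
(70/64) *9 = 315/32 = 9.84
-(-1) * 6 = 6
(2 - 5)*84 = -252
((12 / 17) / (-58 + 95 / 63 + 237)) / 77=0.00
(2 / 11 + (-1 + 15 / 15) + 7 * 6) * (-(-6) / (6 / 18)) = 8352 / 11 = 759.27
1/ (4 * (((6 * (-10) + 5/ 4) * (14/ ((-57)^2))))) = -3249/ 3290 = -0.99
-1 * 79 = -79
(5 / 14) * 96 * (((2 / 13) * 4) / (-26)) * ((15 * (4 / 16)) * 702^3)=-7369315200 / 7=-1052759314.29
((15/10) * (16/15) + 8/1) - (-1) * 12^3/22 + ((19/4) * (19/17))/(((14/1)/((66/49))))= 113729967/1282820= 88.66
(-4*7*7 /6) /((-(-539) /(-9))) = 6 /11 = 0.55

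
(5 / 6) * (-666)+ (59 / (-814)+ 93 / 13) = -5798075 / 10582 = -547.92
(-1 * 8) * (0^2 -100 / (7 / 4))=3200 / 7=457.14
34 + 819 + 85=938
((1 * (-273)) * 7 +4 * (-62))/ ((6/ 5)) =-10795/ 6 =-1799.17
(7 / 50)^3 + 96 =12000343 / 125000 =96.00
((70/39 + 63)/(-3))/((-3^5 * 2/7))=17689/56862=0.31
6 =6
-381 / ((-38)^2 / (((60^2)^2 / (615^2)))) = -5486400 / 606841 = -9.04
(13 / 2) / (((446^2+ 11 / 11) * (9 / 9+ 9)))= 13 / 3978340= 0.00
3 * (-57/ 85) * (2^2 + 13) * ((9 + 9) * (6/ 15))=-246.24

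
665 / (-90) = -133 / 18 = -7.39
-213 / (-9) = 71 / 3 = 23.67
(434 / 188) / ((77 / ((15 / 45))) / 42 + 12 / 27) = 1953 / 5029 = 0.39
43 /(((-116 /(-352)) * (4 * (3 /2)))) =1892 /87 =21.75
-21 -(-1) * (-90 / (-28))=-17.79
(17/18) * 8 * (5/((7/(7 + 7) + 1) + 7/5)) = 3400/261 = 13.03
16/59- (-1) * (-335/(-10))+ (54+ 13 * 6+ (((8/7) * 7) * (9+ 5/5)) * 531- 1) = 5032083/118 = 42644.77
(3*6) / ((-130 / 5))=-9 / 13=-0.69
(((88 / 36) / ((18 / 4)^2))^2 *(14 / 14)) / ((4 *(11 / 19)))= 0.01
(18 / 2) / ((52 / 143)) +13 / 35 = 3517 / 140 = 25.12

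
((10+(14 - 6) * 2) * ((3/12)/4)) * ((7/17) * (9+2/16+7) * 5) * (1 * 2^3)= 58695/136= 431.58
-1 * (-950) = 950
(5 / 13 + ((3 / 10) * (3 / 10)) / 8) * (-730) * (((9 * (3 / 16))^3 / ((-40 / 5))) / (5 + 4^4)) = 657283167 / 988282880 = 0.67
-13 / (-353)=13 / 353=0.04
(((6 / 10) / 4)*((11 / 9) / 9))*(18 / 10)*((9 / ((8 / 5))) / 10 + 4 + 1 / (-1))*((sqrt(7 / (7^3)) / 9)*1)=0.00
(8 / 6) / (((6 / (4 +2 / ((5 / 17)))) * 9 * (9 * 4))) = 1 / 135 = 0.01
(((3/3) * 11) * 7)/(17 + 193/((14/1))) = 1078/431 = 2.50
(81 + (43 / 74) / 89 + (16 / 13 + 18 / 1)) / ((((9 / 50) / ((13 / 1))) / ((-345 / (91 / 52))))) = -98694345500 / 69153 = -1427188.20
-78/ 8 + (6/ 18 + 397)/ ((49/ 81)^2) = 10333977/ 9604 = 1076.01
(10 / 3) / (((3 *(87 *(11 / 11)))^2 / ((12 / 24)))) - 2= -408721 / 204363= -2.00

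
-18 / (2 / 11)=-99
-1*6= -6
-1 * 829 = -829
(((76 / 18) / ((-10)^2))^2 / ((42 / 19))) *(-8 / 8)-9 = -76551859 / 8505000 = -9.00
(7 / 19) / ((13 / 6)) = 42 / 247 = 0.17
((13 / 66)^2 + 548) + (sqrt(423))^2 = 4229845 / 4356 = 971.04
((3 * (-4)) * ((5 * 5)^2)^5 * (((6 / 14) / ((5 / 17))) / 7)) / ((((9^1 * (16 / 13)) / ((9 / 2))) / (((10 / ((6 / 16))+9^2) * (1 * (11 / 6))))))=-14976749420166015625 / 784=-19102996709395428.09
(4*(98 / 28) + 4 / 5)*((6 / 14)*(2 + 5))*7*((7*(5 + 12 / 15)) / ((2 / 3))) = 473193 / 25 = 18927.72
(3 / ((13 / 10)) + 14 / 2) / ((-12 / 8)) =-242 / 39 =-6.21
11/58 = 0.19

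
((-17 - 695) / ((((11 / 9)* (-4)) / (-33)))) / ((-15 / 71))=113742 / 5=22748.40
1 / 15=0.07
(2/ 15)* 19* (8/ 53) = 304/ 795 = 0.38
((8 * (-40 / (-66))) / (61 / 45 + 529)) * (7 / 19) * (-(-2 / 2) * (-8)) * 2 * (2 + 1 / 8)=-285600 / 2493997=-0.11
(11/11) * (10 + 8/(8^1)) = 11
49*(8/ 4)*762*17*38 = 48240696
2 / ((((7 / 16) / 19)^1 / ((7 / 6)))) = 304 / 3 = 101.33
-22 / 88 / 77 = -1 / 308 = -0.00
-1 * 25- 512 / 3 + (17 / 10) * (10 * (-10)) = -1097 / 3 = -365.67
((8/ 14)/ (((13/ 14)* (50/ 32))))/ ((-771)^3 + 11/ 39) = -192/ 223428080225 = -0.00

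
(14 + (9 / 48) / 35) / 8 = 7843 / 4480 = 1.75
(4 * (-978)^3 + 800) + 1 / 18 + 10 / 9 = -3741764606.83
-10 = -10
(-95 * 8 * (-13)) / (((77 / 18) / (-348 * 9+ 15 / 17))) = -860567760 / 119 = -7231661.85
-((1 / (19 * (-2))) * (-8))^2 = -16 / 361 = -0.04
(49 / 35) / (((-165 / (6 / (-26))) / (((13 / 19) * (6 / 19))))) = 42 / 99275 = 0.00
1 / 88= 0.01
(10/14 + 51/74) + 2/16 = 3167/2072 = 1.53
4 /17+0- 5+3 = -30 /17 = -1.76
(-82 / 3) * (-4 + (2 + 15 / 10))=41 / 3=13.67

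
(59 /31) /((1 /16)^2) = 15104 /31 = 487.23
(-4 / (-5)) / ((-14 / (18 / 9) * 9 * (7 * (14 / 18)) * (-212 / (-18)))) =-18 / 90895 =-0.00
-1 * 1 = -1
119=119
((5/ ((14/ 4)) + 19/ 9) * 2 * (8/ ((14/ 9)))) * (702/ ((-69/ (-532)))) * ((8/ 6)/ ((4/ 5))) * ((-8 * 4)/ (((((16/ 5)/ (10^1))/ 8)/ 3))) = -126906624000/ 161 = -788239900.62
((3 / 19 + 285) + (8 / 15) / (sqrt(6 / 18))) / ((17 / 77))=616 * sqrt(3) / 255 + 417186 / 323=1295.78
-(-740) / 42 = 370 / 21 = 17.62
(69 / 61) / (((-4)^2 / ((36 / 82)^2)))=5589 / 410164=0.01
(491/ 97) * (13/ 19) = 3.46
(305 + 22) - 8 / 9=2935 / 9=326.11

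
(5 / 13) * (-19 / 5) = -19 / 13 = -1.46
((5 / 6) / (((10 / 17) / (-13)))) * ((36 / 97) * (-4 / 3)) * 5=4420 / 97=45.57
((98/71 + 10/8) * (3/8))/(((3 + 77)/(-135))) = -60507/36352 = -1.66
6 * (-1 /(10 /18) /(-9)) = 6 /5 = 1.20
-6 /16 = -3 /8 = -0.38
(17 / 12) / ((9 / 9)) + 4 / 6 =25 / 12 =2.08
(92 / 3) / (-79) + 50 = 11758 / 237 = 49.61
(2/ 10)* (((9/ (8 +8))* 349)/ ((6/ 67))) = 70149/ 160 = 438.43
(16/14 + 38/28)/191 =5/382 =0.01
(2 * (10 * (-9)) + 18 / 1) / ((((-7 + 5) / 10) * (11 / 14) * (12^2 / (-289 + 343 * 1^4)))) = 8505 / 22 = 386.59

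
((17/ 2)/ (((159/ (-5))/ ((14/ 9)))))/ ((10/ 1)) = -119/ 2862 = -0.04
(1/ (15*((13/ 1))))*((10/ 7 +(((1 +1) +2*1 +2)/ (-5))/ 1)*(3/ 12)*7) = 2/ 975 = 0.00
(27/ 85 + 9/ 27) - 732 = -186494/ 255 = -731.35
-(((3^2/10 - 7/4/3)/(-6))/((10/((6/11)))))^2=-361/43560000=-0.00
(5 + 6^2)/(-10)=-41/10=-4.10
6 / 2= 3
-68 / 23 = -2.96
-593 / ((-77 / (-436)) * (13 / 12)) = -3102576 / 1001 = -3099.48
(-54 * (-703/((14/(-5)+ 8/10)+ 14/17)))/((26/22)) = -3549447/130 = -27303.44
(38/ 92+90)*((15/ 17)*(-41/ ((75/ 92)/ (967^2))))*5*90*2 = -57402158828760/ 17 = -3376597578162.35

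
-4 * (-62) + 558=806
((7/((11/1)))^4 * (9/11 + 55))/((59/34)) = 50123276/9502009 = 5.28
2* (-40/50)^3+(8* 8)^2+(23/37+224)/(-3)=55778917/13875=4020.10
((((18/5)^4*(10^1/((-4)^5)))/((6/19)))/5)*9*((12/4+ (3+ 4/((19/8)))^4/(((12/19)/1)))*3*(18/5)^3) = -180765134118531/180500000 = -1001468.89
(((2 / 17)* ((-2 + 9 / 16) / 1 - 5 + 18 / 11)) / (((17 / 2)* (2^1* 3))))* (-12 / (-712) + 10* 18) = -820495 / 411536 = -1.99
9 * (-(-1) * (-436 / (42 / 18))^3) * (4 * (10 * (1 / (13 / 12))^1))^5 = -4029591731526057.05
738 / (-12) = -123 / 2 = -61.50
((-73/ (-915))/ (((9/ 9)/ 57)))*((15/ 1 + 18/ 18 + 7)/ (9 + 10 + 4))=1387/ 305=4.55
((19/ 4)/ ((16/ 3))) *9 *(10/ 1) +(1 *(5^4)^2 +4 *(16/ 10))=62513849/ 160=390711.56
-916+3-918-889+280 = -2440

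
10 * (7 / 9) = 70 / 9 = 7.78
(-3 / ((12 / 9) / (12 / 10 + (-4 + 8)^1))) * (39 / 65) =-351 / 50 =-7.02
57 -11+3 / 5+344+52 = 2213 / 5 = 442.60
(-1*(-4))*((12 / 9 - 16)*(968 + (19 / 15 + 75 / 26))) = -33364232 / 585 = -57032.88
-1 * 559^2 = -312481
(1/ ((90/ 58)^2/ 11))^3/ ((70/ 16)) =6333678722008/ 290631796875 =21.79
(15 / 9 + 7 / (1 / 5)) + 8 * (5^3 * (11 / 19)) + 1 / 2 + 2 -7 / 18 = 105631 / 171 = 617.73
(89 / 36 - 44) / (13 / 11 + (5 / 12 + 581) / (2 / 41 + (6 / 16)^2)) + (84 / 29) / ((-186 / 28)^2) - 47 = -52718106113563 / 1122907000508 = -46.95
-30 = -30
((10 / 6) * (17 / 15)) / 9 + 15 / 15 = 98 / 81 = 1.21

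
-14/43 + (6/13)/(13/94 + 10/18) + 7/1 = 2408365/328133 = 7.34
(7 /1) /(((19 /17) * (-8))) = -119 /152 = -0.78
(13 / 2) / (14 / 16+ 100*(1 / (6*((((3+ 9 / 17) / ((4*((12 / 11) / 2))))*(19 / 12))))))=10868 / 12343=0.88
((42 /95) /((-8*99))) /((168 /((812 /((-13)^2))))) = -203 /12715560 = -0.00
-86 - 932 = -1018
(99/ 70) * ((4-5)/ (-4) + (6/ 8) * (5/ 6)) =99/ 80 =1.24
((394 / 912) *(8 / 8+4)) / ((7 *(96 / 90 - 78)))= -0.00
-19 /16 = -1.19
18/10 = 9/5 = 1.80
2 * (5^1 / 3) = 10 / 3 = 3.33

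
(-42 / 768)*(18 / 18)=-7 / 128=-0.05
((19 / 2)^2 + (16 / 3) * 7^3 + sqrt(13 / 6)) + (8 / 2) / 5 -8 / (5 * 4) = sqrt(78) / 6 + 115199 / 60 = 1921.46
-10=-10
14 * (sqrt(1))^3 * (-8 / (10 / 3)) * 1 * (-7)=1176 / 5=235.20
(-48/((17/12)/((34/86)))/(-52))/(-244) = -36/34099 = -0.00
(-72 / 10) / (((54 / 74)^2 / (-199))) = 1089724 / 405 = 2690.68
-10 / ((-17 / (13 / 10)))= 0.76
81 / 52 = 1.56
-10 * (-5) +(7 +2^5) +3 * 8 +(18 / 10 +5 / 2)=1173 / 10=117.30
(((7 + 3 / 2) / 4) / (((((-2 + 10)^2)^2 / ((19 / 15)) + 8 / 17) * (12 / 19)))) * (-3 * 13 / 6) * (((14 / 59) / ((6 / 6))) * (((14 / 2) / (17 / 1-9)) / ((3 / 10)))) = -332287865 / 71001547776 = -0.00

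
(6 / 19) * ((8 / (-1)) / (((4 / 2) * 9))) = -8 / 57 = -0.14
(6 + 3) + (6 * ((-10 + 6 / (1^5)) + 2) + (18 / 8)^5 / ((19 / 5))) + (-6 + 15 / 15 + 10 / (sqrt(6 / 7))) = 139597 / 19456 + 5 * sqrt(42) / 3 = 17.98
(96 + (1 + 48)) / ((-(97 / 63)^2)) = -575505 / 9409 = -61.17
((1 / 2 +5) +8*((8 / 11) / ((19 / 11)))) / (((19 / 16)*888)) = 337 / 40071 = 0.01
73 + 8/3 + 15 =272/3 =90.67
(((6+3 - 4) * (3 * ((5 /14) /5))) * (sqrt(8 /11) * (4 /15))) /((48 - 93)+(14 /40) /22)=-160 * sqrt(22) /138551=-0.01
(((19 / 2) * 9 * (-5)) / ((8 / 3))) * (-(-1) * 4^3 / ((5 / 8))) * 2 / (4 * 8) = -1026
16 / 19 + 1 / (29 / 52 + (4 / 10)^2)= 39628 / 17727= 2.24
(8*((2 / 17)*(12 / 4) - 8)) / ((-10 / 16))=97.88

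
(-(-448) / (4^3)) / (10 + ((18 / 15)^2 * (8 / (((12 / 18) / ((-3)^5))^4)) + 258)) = 175 / 5083731663358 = 0.00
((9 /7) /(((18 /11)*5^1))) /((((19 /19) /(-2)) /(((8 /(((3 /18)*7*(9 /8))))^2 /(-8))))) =22528 /15435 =1.46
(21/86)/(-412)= -21/35432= -0.00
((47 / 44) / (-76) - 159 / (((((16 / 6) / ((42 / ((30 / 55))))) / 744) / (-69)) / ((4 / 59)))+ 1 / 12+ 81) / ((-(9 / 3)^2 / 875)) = -8275589020157375 / 5326992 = -1553520076.65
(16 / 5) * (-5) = -16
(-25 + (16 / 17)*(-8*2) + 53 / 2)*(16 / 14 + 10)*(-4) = 71916 / 119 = 604.34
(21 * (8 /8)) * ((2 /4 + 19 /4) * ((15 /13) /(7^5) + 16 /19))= 31465269 /338884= 92.85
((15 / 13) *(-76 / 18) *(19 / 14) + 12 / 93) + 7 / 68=-6.38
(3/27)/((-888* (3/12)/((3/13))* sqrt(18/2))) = -1/25974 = -0.00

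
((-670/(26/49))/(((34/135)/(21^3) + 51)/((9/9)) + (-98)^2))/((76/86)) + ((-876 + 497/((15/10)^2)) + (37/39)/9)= -105481873467995419/161003250875142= -655.15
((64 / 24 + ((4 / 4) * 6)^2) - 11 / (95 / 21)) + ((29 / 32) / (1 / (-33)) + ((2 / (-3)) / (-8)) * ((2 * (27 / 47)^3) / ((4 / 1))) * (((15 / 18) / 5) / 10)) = 6.33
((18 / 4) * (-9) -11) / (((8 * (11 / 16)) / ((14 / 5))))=-1442 / 55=-26.22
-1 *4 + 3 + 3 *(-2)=-7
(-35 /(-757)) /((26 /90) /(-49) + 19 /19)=77175 /1659344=0.05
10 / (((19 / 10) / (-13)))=-1300 / 19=-68.42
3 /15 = 1 /5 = 0.20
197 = 197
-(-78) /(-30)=-13 /5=-2.60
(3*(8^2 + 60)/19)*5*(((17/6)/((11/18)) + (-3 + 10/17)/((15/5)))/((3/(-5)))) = -6665000/10659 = -625.29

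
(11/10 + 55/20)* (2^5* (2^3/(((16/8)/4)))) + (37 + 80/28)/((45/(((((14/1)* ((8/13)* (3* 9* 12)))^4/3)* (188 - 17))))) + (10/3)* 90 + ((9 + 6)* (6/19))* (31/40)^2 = 53226047344836707864389/17365088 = 3065118204113719.89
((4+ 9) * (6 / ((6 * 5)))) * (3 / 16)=39 / 80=0.49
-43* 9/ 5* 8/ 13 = -3096/ 65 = -47.63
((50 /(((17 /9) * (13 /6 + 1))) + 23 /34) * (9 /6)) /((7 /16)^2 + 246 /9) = 3362112 /6827897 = 0.49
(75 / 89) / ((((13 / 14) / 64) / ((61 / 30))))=136640 / 1157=118.10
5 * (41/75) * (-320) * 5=-4373.33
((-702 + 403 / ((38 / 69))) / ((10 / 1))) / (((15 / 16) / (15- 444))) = -646932 / 475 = -1361.96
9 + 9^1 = 18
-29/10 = -2.90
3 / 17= 0.18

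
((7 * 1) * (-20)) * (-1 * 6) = 840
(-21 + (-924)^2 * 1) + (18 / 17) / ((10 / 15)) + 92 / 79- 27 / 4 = 4586350387 / 5372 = 853751.00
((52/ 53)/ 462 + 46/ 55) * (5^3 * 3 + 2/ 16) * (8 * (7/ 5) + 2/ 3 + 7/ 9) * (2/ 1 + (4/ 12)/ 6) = 202681610024/ 24792075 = 8175.26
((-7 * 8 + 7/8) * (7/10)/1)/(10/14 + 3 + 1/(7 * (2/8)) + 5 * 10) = -21609/30400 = -0.71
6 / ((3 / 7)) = 14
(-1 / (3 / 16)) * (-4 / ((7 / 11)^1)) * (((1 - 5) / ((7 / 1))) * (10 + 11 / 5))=-171776 / 735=-233.71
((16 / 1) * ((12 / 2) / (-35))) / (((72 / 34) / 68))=-88.08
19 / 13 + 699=9106 / 13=700.46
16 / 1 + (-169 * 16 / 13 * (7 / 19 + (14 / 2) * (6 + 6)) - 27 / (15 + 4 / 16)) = -20322372 / 1159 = -17534.40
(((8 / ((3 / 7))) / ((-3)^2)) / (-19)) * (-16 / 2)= 448 / 513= 0.87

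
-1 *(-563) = 563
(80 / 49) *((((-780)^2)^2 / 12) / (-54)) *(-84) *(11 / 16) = 377005200000 / 7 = 53857885714.29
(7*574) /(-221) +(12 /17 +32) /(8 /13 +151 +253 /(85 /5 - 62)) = -169466464 /9437363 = -17.96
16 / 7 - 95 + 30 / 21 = -639 / 7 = -91.29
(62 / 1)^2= 3844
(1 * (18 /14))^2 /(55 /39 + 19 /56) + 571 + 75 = 17303834 /26747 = 646.94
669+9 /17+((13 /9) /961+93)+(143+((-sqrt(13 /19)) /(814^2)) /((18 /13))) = 133142927 /147033-13* sqrt(247) /226607832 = 905.53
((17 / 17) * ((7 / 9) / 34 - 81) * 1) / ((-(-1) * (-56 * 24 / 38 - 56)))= 470801 / 531216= 0.89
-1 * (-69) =69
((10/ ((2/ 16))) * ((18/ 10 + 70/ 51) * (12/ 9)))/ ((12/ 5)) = 64720/ 459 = 141.00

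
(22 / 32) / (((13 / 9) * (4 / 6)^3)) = 2673 / 1664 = 1.61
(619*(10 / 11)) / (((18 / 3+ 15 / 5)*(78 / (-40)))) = -123800 / 3861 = -32.06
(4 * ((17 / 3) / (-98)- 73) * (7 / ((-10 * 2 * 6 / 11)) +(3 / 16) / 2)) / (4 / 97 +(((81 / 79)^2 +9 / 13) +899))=44456889741277 / 250103001531600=0.18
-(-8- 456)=464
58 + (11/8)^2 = 3833/64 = 59.89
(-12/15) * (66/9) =-5.87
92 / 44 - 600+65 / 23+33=-142207 / 253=-562.08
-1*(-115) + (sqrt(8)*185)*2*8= 115 + 5920*sqrt(2)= 8487.14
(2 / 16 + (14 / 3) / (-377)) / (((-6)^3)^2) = 1019 / 422143488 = 0.00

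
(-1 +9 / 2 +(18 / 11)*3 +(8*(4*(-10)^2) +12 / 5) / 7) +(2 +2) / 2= 360279 / 770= 467.89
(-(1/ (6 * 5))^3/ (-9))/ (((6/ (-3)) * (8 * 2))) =-1/ 7776000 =-0.00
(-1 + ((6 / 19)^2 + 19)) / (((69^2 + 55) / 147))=68607 / 124184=0.55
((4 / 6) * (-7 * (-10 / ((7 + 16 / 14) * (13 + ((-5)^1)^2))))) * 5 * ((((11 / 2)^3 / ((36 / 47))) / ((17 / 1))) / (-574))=-10947475 / 652191264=-0.02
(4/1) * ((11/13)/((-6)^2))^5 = 161051/5612666971392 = 0.00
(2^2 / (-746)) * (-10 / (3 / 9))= 60 / 373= 0.16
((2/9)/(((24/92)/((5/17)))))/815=23/74817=0.00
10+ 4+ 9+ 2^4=39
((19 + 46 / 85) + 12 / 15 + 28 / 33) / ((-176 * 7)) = -0.02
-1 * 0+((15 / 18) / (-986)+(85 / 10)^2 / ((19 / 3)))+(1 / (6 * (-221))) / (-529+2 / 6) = 11.41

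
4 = 4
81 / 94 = 0.86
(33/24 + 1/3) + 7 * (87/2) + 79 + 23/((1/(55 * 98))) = 2984525/24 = 124355.21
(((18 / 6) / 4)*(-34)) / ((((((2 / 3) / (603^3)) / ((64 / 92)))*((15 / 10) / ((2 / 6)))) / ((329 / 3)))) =-3270133540296 / 23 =-142179719143.30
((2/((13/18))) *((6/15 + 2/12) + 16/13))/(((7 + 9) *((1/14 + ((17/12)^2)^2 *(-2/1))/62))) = -1182861792/489646235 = -2.42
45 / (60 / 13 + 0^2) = 39 / 4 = 9.75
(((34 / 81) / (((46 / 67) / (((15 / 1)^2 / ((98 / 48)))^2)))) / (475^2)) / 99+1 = 219363429 / 219290533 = 1.00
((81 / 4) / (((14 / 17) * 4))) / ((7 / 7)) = 1377 / 224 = 6.15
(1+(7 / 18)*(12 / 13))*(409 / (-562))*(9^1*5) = -325155 / 7306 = -44.51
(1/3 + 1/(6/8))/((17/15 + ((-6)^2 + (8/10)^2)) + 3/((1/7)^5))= 0.00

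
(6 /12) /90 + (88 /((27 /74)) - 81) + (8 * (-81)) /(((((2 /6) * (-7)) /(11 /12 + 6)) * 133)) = 87795133 /502740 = 174.63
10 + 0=10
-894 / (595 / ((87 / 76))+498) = -38889 / 44273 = -0.88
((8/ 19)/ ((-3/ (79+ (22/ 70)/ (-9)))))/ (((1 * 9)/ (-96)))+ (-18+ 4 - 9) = 5128849/ 53865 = 95.22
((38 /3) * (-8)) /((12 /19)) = -1444 /9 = -160.44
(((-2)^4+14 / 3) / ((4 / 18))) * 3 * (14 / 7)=558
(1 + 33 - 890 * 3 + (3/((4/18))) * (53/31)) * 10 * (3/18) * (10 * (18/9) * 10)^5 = -129600800000000000/93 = -1393556989247311.83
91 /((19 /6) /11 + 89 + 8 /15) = 30030 /29641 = 1.01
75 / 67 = 1.12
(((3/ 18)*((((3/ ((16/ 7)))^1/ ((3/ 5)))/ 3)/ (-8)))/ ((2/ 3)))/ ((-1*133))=5/ 29184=0.00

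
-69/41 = -1.68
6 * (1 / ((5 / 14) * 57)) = 28 / 95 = 0.29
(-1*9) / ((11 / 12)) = -108 / 11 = -9.82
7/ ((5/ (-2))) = -14/ 5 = -2.80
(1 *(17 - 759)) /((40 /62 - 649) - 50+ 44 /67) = 220162 /207017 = 1.06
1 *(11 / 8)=11 / 8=1.38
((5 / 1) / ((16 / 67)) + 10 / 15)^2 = 1075369 / 2304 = 466.74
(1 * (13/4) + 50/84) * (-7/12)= -323/144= -2.24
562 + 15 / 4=2263 / 4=565.75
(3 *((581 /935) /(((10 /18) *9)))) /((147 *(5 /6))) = 498 /163625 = 0.00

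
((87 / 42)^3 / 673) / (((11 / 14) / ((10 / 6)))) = 121945 / 4352964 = 0.03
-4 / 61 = -0.07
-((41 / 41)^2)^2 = -1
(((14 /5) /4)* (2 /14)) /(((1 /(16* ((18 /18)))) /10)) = 16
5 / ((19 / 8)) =2.11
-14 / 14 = -1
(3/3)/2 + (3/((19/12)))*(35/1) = 2539/38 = 66.82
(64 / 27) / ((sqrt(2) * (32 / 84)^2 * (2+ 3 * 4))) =7 * sqrt(2) / 12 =0.82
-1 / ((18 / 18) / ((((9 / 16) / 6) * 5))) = -15 / 32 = -0.47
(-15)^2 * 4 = 900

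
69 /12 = 23 /4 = 5.75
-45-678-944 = -1667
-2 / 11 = -0.18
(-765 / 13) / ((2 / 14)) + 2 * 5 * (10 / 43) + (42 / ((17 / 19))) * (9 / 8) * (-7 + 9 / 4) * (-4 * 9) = 327690479 / 38012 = 8620.71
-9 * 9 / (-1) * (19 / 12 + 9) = 3429 / 4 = 857.25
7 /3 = 2.33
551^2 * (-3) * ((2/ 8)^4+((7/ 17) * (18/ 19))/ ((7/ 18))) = -3991570179/ 4352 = -917180.65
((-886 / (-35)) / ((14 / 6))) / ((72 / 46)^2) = 234347 / 52920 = 4.43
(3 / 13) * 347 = 1041 / 13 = 80.08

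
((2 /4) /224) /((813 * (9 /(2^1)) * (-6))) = -1 /9834048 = -0.00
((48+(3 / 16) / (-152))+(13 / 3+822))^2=40693261282129 / 53231616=764456.62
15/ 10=3/ 2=1.50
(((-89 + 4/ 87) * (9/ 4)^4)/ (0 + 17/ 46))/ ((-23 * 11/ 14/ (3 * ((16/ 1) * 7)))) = 2488003371/ 21692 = 114696.82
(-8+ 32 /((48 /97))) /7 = 8.10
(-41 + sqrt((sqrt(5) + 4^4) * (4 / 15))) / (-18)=41 / 18- sqrt(15 * sqrt(5) + 3840) / 135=1.82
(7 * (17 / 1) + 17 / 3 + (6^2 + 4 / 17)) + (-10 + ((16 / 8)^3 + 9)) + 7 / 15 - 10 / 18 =128377 / 765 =167.81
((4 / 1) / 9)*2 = 0.89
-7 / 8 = -0.88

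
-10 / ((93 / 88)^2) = -77440 / 8649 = -8.95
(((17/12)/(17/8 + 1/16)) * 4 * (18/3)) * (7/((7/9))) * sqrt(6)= 4896 * sqrt(6)/35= 342.65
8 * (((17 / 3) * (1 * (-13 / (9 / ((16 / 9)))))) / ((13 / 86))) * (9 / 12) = -46784 / 81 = -577.58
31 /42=0.74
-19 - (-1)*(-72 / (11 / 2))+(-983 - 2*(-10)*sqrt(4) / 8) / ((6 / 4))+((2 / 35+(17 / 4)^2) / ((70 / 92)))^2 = -123567397229 / 1056440000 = -116.97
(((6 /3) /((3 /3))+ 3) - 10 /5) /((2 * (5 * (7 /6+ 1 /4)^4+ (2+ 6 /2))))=31104 /521285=0.06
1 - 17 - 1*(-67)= 51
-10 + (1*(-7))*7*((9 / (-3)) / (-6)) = -69 / 2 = -34.50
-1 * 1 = -1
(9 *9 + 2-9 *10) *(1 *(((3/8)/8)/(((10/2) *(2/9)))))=-189/640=-0.30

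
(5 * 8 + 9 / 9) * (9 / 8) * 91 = 33579 / 8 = 4197.38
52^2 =2704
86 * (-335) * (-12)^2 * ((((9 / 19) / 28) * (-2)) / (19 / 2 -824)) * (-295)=50839.06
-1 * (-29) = 29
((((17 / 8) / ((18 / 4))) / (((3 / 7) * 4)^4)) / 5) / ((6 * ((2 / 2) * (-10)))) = -0.00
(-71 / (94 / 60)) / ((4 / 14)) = -7455 / 47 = -158.62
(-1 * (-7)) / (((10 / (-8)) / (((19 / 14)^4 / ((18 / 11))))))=-1433531 / 123480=-11.61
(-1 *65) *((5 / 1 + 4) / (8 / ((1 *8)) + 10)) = -53.18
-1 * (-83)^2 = -6889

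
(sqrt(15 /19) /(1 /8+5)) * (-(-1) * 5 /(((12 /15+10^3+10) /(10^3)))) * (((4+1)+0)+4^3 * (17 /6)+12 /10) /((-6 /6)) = -56260000 * sqrt(285) /5905599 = -160.83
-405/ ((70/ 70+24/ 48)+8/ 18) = -1458/ 7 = -208.29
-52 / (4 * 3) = -13 / 3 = -4.33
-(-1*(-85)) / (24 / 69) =-1955 / 8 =-244.38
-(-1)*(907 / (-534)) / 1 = -907 / 534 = -1.70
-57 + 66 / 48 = -445 / 8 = -55.62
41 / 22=1.86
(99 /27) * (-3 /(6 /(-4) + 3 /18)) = 33 /4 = 8.25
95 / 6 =15.83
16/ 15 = 1.07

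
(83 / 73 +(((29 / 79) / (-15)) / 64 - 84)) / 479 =-458758277 / 2651897280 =-0.17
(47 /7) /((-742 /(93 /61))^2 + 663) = 406503 /14380680517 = 0.00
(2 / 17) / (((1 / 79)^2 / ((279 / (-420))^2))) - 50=45648409 / 166600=274.00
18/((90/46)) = 46/5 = 9.20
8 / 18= 4 / 9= 0.44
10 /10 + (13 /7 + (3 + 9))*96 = 9319 /7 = 1331.29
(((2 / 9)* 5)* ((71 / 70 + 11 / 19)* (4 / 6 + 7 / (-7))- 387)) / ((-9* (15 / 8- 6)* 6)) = -6184996 / 3199581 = -1.93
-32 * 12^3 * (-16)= 884736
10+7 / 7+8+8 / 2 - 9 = 14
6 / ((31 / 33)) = 198 / 31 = 6.39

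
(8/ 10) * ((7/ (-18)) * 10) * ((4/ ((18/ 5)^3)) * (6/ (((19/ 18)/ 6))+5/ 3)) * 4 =-14273000/ 373977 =-38.17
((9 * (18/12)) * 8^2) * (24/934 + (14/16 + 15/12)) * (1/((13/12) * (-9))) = -1157040/6071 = -190.58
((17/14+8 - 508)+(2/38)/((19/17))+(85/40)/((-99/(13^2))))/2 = -1005427571/4002768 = -251.18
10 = 10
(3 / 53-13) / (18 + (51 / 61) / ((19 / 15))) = -795074 / 1146231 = -0.69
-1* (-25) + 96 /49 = 1321 /49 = 26.96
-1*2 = -2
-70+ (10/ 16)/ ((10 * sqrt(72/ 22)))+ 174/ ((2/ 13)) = sqrt(11)/ 96+ 1061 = 1061.03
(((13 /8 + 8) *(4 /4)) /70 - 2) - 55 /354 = -28573 /14160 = -2.02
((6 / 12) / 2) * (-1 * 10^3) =-250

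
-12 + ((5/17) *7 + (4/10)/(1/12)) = -437/85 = -5.14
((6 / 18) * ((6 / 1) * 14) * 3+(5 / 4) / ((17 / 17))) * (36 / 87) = 1023 / 29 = 35.28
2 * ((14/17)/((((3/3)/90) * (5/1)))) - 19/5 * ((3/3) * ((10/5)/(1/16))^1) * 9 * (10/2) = -92520/17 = -5442.35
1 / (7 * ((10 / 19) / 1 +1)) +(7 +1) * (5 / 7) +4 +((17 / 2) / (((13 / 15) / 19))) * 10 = 4943558 / 2639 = 1873.27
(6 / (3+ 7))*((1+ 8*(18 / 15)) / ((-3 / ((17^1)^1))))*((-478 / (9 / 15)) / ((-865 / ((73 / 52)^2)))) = -65.42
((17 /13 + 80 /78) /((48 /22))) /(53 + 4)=77 /4104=0.02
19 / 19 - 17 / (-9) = 26 / 9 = 2.89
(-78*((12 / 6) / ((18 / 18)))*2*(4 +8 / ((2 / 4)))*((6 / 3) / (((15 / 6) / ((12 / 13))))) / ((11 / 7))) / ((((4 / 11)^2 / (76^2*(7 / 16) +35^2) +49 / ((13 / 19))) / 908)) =-654762780672 / 17611115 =-37178.95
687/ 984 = 229/ 328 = 0.70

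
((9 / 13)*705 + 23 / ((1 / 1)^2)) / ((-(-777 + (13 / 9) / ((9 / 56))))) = 538164 / 808717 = 0.67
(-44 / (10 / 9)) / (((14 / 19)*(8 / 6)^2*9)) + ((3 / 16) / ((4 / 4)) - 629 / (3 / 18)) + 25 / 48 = -3776.65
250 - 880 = -630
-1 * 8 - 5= -13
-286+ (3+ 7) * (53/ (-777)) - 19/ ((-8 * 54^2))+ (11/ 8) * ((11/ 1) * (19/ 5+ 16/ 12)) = -6315037039/ 30209760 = -209.04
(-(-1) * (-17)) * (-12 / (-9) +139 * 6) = -42602 / 3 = -14200.67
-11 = -11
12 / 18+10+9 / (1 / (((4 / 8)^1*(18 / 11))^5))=6747955 / 483153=13.97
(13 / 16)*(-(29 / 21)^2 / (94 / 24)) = -10933 / 27636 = -0.40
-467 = -467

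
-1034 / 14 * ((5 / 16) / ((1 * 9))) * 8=-2585 / 126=-20.52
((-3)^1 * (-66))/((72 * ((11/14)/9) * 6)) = 21/4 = 5.25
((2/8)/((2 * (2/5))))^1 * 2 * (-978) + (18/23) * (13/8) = -28059/46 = -609.98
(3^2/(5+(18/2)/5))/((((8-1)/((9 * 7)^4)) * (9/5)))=1654722.79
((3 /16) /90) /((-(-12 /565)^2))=-63845 /13824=-4.62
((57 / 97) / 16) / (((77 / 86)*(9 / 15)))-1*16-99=-6867395 / 59752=-114.93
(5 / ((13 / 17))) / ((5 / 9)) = 11.77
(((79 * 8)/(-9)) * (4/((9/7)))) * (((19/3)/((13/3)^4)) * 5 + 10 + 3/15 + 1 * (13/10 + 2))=-254388848/85683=-2968.95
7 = 7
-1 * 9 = -9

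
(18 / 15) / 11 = 6 / 55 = 0.11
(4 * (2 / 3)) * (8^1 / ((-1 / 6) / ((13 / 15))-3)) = -1664 / 249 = -6.68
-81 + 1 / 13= -1052 / 13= -80.92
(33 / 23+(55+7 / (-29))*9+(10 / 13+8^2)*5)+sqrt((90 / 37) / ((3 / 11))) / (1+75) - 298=sqrt(12210) / 2812+4509861 / 8671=520.15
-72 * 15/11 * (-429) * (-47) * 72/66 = -23755680/11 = -2159607.27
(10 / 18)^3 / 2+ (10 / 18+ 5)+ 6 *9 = 86957 / 1458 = 59.64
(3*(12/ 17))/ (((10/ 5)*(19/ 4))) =72/ 323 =0.22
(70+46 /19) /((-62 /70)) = -48160 /589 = -81.77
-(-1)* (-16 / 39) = -16 / 39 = -0.41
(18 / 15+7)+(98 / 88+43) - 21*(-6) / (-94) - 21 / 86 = 50.73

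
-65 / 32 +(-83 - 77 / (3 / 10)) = -32803 / 96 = -341.70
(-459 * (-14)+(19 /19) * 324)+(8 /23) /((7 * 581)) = 631401758 /93541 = 6750.00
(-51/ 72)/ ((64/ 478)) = -4063/ 768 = -5.29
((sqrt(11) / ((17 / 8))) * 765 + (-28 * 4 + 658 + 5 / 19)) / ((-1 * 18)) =-20 * sqrt(11)-10379 / 342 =-96.68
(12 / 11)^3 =1728 / 1331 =1.30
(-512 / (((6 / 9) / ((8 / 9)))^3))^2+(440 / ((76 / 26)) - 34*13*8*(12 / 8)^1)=20329713892 / 13851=1467743.40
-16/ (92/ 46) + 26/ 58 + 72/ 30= -747/ 145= -5.15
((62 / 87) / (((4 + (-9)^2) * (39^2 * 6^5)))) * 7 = 217 / 43731426960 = 0.00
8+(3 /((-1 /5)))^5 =-759367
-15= -15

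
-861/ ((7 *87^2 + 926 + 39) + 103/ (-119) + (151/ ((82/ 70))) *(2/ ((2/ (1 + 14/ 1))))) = -1400273/ 90880598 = -0.02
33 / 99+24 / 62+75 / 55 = 2.08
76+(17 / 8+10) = 705 / 8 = 88.12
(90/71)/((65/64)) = 1152/923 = 1.25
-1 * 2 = -2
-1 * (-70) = 70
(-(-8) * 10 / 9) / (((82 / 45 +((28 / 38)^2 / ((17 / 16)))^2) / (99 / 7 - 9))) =271171936800 / 12358147823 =21.94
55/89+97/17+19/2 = 47883/3026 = 15.82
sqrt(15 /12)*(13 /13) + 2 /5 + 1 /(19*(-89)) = 3377 /8455 + sqrt(5) /2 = 1.52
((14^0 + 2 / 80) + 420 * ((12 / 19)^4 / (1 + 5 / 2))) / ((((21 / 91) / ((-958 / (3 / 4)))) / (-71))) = 46367445249437 / 5864445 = 7906535.96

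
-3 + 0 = -3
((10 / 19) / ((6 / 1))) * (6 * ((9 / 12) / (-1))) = -15 / 38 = -0.39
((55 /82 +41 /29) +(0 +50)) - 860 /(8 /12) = -2943763 /2378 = -1237.92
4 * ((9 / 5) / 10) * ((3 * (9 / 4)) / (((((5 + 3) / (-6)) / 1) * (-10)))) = 729 / 2000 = 0.36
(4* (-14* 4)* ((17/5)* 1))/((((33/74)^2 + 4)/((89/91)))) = -265126016/1494545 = -177.40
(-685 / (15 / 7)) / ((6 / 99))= -10549 / 2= -5274.50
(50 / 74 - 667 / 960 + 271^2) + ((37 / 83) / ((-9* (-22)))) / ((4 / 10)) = 7145020700299 / 97289280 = 73440.99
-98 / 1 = -98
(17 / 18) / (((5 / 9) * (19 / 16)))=136 / 95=1.43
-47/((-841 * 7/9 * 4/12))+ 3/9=9694/17661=0.55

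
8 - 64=-56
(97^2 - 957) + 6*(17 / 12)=16921 / 2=8460.50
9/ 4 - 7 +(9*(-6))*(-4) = 845/ 4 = 211.25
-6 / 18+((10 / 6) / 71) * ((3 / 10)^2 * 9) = -1339 / 4260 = -0.31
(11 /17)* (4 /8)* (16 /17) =88 /289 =0.30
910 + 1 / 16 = 14561 / 16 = 910.06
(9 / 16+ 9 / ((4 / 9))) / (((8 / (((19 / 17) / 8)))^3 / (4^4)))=2284047 / 80494592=0.03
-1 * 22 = -22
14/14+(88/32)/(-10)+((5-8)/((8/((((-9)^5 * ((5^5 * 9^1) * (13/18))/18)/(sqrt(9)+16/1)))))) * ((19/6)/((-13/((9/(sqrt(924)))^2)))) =-2767850419/98560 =-28082.90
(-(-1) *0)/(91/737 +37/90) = 0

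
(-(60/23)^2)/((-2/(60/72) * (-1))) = -1500/529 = -2.84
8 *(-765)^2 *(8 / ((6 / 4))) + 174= 24969774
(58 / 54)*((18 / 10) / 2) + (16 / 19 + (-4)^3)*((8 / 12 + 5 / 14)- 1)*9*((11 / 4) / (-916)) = 460189 / 456855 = 1.01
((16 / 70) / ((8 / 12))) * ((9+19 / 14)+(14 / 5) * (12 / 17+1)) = 108054 / 20825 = 5.19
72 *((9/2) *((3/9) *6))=648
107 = 107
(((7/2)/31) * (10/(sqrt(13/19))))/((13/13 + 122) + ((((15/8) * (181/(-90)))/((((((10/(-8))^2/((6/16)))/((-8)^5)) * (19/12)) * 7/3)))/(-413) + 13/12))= 576754500 * sqrt(247)/694956409979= 0.01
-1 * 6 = -6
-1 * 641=-641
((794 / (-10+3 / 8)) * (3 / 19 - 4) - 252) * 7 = 95020 / 209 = 454.64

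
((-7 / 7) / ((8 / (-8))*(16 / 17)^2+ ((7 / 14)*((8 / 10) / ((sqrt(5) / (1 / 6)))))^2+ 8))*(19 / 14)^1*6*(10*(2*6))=-2223855000 / 16193023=-137.33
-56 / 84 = -2 / 3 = -0.67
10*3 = 30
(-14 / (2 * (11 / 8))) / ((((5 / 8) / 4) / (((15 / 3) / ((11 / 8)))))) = -14336 / 121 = -118.48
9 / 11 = 0.82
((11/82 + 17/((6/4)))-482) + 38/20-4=-290669/615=-472.63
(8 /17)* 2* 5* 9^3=58320 /17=3430.59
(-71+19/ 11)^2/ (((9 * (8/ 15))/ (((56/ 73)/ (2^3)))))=1693545/ 17666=95.86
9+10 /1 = 19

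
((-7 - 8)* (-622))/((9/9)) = 9330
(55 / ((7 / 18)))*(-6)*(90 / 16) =-66825 / 14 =-4773.21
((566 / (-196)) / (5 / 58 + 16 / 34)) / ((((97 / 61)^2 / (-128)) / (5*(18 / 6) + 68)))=90417241216 / 4149369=21790.60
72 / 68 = 18 / 17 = 1.06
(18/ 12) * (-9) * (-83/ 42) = 747/ 28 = 26.68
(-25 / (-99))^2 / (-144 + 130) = -625 / 137214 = -0.00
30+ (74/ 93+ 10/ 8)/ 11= 30.19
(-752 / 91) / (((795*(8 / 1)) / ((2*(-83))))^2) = -323783 / 57514275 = -0.01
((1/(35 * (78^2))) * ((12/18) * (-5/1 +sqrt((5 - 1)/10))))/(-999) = 1/63818118 - sqrt(10)/1595452950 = 0.00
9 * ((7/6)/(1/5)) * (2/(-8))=-13.12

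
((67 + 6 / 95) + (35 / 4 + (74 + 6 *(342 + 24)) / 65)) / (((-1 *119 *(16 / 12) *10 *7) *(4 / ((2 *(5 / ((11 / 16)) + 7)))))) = -257654427 / 3621217600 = -0.07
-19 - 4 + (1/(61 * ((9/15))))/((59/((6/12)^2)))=-993319/43188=-23.00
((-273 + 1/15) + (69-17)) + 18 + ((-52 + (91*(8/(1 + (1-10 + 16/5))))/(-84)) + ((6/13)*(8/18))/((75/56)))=-328867/1300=-252.97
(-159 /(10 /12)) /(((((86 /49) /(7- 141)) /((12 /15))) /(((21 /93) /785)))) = 87695496 /26160125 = 3.35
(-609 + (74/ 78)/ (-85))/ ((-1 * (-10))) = -1009436/ 16575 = -60.90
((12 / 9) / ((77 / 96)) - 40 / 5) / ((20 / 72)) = -8784 / 385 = -22.82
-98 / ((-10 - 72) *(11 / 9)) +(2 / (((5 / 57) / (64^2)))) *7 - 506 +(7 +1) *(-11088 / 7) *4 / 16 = 1465859543 / 2255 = 650048.58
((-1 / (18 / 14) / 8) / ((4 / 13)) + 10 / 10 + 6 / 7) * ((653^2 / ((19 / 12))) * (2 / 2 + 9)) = 6624263815 / 1596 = 4150541.24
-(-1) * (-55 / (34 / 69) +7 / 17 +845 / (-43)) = -191313 / 1462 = -130.86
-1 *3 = -3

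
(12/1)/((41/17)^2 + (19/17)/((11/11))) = 289/167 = 1.73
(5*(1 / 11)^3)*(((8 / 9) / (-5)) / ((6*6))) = -2 / 107811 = -0.00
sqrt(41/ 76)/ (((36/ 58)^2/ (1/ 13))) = 841* sqrt(779)/ 160056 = 0.15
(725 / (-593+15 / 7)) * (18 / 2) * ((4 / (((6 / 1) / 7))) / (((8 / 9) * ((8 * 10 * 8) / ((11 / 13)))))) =-191835 / 2502656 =-0.08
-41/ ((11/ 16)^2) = -10496/ 121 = -86.74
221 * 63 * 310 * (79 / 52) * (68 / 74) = 6025532.84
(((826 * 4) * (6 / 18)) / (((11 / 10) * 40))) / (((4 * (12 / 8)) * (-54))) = -413 / 5346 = -0.08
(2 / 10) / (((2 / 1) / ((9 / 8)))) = 9 / 80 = 0.11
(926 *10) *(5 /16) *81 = 937575 /4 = 234393.75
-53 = -53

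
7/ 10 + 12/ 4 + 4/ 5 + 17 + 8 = 59/ 2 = 29.50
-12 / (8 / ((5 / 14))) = -15 / 28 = -0.54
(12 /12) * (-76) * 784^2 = -46713856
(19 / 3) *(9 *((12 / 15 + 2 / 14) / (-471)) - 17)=-1776766 / 16485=-107.78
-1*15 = -15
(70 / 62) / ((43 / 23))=805 / 1333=0.60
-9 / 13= -0.69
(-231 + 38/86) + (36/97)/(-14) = -6732380/29197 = -230.58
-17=-17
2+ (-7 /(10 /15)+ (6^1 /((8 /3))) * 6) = 5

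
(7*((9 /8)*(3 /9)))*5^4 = 13125 /8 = 1640.62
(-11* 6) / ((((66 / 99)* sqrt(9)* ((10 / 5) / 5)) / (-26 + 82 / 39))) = 25630 / 13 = 1971.54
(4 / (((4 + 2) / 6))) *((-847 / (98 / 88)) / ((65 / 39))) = -63888 / 35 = -1825.37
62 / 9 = 6.89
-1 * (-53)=53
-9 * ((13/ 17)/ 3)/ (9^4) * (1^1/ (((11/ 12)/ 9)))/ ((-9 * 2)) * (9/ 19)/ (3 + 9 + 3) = 26/ 4316895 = 0.00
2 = 2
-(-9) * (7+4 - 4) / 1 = 63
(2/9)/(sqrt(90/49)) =7 *sqrt(10)/135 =0.16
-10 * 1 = -10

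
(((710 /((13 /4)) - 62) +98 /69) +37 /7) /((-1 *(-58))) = 1024529 /364182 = 2.81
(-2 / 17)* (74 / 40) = -37 / 170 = -0.22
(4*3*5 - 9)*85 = 4335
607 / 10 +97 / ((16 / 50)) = 14553 / 40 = 363.82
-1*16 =-16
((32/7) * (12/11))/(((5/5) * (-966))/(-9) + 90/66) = 1152/25109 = 0.05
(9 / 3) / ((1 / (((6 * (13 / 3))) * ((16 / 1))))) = 1248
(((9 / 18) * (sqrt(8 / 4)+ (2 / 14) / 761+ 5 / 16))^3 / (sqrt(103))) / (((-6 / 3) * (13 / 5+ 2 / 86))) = -3581860235965 * sqrt(206) / 6752143603580928 -253821627605493925 * sqrt(103) / 575498703620409655296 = -0.01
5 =5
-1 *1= -1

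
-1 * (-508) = 508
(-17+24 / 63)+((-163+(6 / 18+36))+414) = 1895 / 7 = 270.71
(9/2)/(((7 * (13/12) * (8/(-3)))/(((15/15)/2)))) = -81/728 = -0.11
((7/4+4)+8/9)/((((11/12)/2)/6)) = 956/11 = 86.91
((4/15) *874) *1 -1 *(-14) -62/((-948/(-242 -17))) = 181801/790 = 230.13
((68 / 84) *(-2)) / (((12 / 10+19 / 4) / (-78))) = 1040 / 49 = 21.22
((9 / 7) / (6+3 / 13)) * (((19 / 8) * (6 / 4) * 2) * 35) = 1235 / 24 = 51.46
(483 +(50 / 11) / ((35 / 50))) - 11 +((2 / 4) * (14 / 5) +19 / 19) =185144 / 385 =480.89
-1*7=-7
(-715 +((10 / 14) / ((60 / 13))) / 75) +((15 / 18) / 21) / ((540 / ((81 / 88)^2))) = -69765488581 / 97574400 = -715.00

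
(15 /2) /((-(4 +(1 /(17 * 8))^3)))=-3773184 /2012365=-1.87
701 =701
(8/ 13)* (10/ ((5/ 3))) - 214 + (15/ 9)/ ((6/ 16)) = -24086/ 117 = -205.86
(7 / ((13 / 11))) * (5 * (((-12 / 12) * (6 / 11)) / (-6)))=35 / 13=2.69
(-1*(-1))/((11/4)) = 4/11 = 0.36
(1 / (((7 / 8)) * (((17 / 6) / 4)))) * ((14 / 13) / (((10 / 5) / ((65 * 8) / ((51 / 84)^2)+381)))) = 99415488 / 63869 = 1556.55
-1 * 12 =-12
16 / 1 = 16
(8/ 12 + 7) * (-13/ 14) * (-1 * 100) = 14950/ 21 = 711.90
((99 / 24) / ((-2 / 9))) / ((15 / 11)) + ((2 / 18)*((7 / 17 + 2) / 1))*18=-11953 / 1360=-8.79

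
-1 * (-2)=2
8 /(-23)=-8 /23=-0.35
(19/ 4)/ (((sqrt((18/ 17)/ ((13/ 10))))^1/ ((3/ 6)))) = 19 * sqrt(1105)/ 240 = 2.63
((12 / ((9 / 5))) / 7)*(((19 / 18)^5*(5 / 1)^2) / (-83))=-309512375 / 823379256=-0.38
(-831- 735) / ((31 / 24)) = -37584 / 31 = -1212.39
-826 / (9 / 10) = -8260 / 9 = -917.78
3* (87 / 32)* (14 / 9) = 203 / 16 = 12.69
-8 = -8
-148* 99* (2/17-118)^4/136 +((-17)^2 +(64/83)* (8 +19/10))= -12258741362403042289/589240655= -20804303400.29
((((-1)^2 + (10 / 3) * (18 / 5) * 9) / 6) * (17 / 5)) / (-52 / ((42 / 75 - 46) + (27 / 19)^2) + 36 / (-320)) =5809095704 / 102051483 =56.92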